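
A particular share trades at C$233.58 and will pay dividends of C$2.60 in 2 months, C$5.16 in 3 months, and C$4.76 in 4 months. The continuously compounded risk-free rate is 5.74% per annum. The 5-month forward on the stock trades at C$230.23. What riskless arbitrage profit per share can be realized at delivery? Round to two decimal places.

C$3.63 per share

PV(dividends) I = 2.60·e^(−0.0574·2/12) + 5.16·e^(−0.0574·3/12) + 4.76·e^(−0.0574·4/12) = 12.3315
Fair forward F* = (S − I)·e^(rT) = (233.58 − 12.3315)·e^0.023917 = 221.2485 × 1.024205 = 226.6038
Market C$230.23 > fair 226.6038: forward overpriced → cash-and-carry (borrow at r, buy the stock and collect the dividends, short the forward).
Profit at T = |F_mkt − F*| = |230.23 − 226.6038| = C$3.63 per share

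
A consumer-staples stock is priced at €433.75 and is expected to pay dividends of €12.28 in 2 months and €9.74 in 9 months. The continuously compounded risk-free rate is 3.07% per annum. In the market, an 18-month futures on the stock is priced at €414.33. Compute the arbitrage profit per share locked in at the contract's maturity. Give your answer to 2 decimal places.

€17.10 per share

PV(dividends) I = 12.28·e^(−0.0307·2/12) + 9.74·e^(−0.0307·9/12) = 21.7356
Fair futures F* = (S − I)·e^(rT) = (433.75 − 21.7356)·e^0.046050 = 412.0144 × 1.047127 = 431.4314
Market €414.33 < fair 431.4314: forward underpriced → reverse cash-and-carry (short the stock, invest proceeds at r, pay the dividends, go long the forward).
Profit at T = |F_mkt − F*| = |414.33 − 431.4314| = €17.10 per share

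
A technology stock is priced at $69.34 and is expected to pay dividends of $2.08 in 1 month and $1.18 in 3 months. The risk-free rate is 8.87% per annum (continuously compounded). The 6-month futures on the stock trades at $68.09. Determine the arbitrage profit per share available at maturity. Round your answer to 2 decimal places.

PV(dividends) I = 2.08·e^(−0.0887·1/12) + 1.18·e^(−0.0887·3/12) = 3.2188
Fair futures F* = (S − I)·e^(rT) = (69.34 − 3.2188)·e^0.044350 = 66.1212 × 1.045348 = 69.1197
Market $68.09 < fair 69.1197: forward underpriced → reverse cash-and-carry (short the stock, invest proceeds at r, pay the dividends, go long the forward).
Profit at T = |F_mkt − F*| = |68.09 − 69.1197| = $1.03 per share

$1.03 per share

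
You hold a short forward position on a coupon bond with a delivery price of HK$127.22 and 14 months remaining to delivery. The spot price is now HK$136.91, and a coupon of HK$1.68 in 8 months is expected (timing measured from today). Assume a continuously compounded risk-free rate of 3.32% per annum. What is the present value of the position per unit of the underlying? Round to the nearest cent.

PV(remaining coupons) I = 1.68·e^(−0.0332·8/12) = 1.6432
Current forward F = (S − I)·e^(rT) = (136.91 − 1.6432)·e^(0.0332·14/12) = 135.2668 × 1.039493 = 140.6089
Value (long) = (F − K)·e^(−rT) = (140.6089 − 127.22) × 0.962007 = 12.8802
Short position value = −(long value) = -HK$12.88

-HK$12.88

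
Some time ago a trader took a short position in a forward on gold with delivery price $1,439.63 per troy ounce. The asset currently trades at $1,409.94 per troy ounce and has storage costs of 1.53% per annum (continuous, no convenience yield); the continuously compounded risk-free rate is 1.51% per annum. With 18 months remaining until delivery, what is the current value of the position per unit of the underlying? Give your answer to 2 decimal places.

-$35.28 per troy ounce

Current fair forward for the remaining 18 months: F = S·e^((r + u)·T), (r + u) = 0.0151 + 0.0153 = 0.0304
F = 1409.94 · e^(0.0304 × 18/12) = 1409.94 × 1.04665566 = 1475.7217
Value of long forward = (F − K)·e^(−rT) = (1475.7217 − 1439.63) · e^(−0.0151·18/12)
= 36.0917 × 0.97760459 = 35.28
Short position value = −(long value) = -$35.28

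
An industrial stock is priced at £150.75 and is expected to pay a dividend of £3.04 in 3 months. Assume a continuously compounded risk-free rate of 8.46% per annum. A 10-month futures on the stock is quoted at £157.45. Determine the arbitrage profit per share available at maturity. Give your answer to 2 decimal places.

£1.12 per share

PV(dividends) I = 3.04·e^(−0.0846·3/12) = 2.9764
Fair futures F* = (S − I)·e^(rT) = (150.75 − 2.9764)·e^0.070500 = 147.7736 × 1.073045 = 158.5677
Market £157.45 < fair 158.5677: forward underpriced → reverse cash-and-carry (short the stock, invest proceeds at r, pay the dividends, go long the forward).
Profit at T = |F_mkt − F*| = |157.45 − 158.5677| = £1.12 per share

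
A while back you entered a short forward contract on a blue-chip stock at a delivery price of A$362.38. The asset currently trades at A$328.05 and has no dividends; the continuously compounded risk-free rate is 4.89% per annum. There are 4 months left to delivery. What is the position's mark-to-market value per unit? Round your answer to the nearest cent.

A$28.47

Current fair forward for the remaining 4 months: F = S·e^(r·T), r = 0.0489
F = 328.05 · e^(0.0489 × 4/12) = 328.05 × 1.016434 = 333.4412
Value of long forward = (F − K)·e^(−rT) = (333.4412 − 362.38) · e^(−0.0489·4/12)
= -28.9388 × 0.983832 = -28.47
Short position value = −(long value) = A$28.47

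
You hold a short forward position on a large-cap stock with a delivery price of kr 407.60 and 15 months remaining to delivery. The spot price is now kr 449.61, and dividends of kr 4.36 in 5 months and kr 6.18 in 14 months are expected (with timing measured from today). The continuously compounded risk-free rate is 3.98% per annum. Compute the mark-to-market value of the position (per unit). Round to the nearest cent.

PV(remaining dividends) I = 4.36·e^(−0.0398·5/12) + 6.18·e^(−0.0398·14/12) = 10.1879
Current forward F = (S − I)·e^(rT) = (449.61 − 10.1879)·e^(0.0398·15/12) = 439.4221 × 1.051008 = 461.8361
Value (long) = (F − K)·e^(−rT) = (461.8361 − 407.60) × 0.951467 = 51.6039
Short position value = −(long value) = -kr 51.60

-kr 51.60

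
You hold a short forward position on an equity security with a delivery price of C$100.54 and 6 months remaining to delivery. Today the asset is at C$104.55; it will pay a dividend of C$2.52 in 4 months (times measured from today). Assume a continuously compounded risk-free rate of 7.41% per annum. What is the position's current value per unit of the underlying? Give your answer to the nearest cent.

PV(remaining dividends) I = 2.52·e^(−0.0741·4/12) = 2.4585
Current forward F = (S − I)·e^(rT) = (104.55 − 2.4585)·e^(0.0741·6/12) = 102.0915 × 1.037745 = 105.9449
Value (long) = (F − K)·e^(−rT) = (105.9449 − 100.54) × 0.963628 = 5.2083
Short position value = −(long value) = -C$5.21

-C$5.21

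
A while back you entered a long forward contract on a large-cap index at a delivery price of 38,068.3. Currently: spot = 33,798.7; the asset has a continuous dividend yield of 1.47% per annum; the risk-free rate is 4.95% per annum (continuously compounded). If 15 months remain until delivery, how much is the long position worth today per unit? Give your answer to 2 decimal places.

Current fair forward for the remaining 15 months: F = S·e^((r − q)·T), (r − q) = 0.0495 − 0.0147 = 0.0348
F = 33798.7 · e^(0.0348 × 15/12) = 33798.7 × 1.04445999 = 35301.3899
Value of long forward = (F − K)·e^(−rT) = (35301.3899 − 38068.3) · e^(−0.0495·15/12)
= -2766.9101 × 0.94000038 = -2600.90

-2600.90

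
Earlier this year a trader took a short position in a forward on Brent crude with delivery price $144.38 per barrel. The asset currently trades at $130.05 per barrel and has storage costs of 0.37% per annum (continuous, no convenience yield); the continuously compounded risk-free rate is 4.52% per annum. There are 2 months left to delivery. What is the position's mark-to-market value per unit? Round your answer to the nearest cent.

$13.17 per barrel

Current fair forward for the remaining 2 months: F = S·e^((r + u)·T), (r + u) = 0.0452 + 0.0037 = 0.0489
F = 130.05 · e^(0.0489 × 2/12) = 130.05 × 1.008183 = 131.1142
Value of long forward = (F − K)·e^(−rT) = (131.1142 − 144.38) · e^(−0.0452·2/12)
= -13.2658 × 0.992495 = -13.17
Short position value = −(long value) = $13.17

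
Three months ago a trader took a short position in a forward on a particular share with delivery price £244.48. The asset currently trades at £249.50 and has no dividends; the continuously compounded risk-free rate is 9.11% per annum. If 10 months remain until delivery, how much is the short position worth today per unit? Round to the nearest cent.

-£22.89

Current fair forward for the remaining 10 months: F = S·e^(r·T), r = 0.0911
F = 249.50 · e^(0.0911 × 10/12) = 249.50 × 1.078873 = 269.1788
Value of long forward = (F − K)·e^(−rT) = (269.1788 − 244.48) · e^(−0.0911·10/12)
= 24.6988 × 0.926893 = 22.89
Short position value = −(long value) = -£22.89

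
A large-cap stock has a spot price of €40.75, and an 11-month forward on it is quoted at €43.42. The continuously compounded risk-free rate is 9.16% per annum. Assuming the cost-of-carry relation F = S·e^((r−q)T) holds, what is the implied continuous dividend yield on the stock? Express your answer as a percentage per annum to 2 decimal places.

From F = S·e^((r−q)T): (r − q) = ln(F/S)/T
ln(43.42/40.75) = ln(1.065521) = 0.063464
(r − q) = 0.063464 / (11/12) = 0.069233
q = r − ln(F/S)/T = 0.0916 − 0.069233 = 0.022367
q = 2.24%

2.24%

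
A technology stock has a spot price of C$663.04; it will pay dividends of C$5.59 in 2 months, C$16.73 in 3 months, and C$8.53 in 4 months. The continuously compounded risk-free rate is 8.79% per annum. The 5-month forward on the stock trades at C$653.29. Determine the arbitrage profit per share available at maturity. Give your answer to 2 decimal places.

C$3.20 per share

PV(dividends) I = 5.59·e^(−0.0879·2/12) + 16.73·e^(−0.0879·3/12) + 8.53·e^(−0.0879·4/12) = 30.1588
Fair forward F* = (S − I)·e^(rT) = (663.04 − 30.1588)·e^0.036625 = 632.8812 × 1.037304 = 656.4902
Market C$653.29 < fair 656.4902: forward underpriced → reverse cash-and-carry (short the stock, invest proceeds at r, pay the dividends, go long the forward).
Profit at T = |F_mkt − F*| = |653.29 − 656.4902| = C$3.20 per share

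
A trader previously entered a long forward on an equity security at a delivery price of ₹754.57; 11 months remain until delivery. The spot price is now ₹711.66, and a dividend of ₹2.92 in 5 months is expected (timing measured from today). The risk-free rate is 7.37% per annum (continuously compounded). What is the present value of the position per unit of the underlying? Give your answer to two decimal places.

PV(remaining dividends) I = 2.92·e^(−0.0737·5/12) = 2.8317
Current forward F = (S − I)·e^(rT) = (711.66 − 2.8317)·e^(0.0737·11/12) = 708.8283 × 1.069893 = 758.3704
Value (long) = (F − K)·e^(−rT) = (758.3704 − 754.57) × 0.934673 = 3.5521
Value = ₹3.55

₹3.55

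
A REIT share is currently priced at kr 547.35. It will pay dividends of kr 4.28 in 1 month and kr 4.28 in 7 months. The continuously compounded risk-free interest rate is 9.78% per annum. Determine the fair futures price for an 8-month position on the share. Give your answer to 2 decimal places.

PV(dividends) I = 4.28·e^(−0.0978·1/12) + 4.28·e^(−0.0978·7/12)
I = 4.2453 + 4.0427 = 8.2880
F = (S − I)·e^(rT) = (547.35 − 8.2880) · e^(0.0978·8/12)
= 539.0620 · e^0.065200 = 539.0620 × 1.067372 = kr 575.38

kr 575.38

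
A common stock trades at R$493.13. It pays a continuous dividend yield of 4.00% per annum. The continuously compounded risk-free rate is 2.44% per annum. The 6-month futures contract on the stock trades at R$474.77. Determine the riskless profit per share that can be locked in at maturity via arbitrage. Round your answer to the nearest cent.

Fair futures: F* = S·e^(carry·T), with carry = (r − q) = 0.0244 − 0.0400 = -0.0156
F* = 493.13 · e^(-0.0156 × 6/12) = 493.13 · e^-0.007800 = 493.13 × 0.992230 = R$489.2984
Market R$474.77 < fair R$489.2984: forward underpriced → reverse cash-and-carry (short spot, go long the forward).
At maturity, profit = |F_mkt − F*| = |474.77 − 489.2984| = R$14.53 per share

R$14.53 per share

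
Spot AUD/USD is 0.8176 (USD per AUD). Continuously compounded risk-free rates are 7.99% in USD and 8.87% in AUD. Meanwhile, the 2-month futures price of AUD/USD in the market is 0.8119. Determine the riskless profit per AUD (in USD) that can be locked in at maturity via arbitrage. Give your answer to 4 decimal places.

Fair futures: F* = S·e^(carry·T), with carry = (r_USD − r_AUD) = 0.0799 − 0.0887 = -0.0088
F* = 0.8176 · e^(-0.0088 × 2/12) = 0.8176 · e^-0.001467 = 0.8176 × 0.998534 = 0.8164
Market 0.8119 < fair 0.8164: forward underpriced → reverse cash-and-carry (short spot, go long the forward).
At maturity, profit = |F_mkt − F*| = |0.8119 − 0.8164| = 0.0045 per AUD (in USD)

0.0045 per AUD (in USD)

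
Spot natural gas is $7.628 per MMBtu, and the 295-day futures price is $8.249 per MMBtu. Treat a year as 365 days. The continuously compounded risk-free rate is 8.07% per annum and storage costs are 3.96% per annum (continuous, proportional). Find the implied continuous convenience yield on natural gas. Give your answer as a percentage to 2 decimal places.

2.35%

F = S·e^((r+u−y)T) ⇒ (r+u−y) = ln(F/S)/T
ln(8.249/7.628) = 0.078266; /T ⇒ 0.096838
y = r + u − ln(F/S)/T = 0.0807 + 0.0396 − 0.096838 = 0.023462
y = 2.35%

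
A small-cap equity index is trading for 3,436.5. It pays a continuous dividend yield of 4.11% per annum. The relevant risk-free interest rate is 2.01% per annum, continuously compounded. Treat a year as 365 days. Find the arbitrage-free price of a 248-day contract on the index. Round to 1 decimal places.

3,387.8

F = S·e^((r − q)T) = 3436.5 · e^((0.0201 − 0.0411) × 248/365)
= 3436.5 · e^-0.014268 = 3436.5 × 0.985833
F = 3,387.8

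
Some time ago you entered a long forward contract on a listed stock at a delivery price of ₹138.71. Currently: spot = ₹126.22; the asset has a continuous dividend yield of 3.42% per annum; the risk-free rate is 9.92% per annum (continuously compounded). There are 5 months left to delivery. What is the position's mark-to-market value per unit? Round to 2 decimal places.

Current fair forward for the remaining 5 months: F = S·e^((r − q)·T), (r − q) = 0.0992 − 0.0342 = 0.0650
F = 126.22 · e^(0.0650 × 5/12) = 126.22 × 1.027453 = 129.6851
Value of long forward = (F − K)·e^(−rT) = (129.6851 − 138.71) · e^(−0.0992·5/12)
= -9.0249 × 0.959509 = -8.66

-₹8.66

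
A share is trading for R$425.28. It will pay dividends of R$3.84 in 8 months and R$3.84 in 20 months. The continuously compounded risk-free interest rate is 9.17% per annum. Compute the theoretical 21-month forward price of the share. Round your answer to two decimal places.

PV(dividends) I = 3.84·e^(−0.0917·8/12) + 3.84·e^(−0.0917·20/12)
I = 3.6123 + 3.2958 = 6.9081
F = (S − I)·e^(rT) = (425.28 − 6.9081) · e^(0.0917·21/12)
= 418.3719 · e^0.160475 = 418.3719 × 1.174068 = R$491.20

R$491.20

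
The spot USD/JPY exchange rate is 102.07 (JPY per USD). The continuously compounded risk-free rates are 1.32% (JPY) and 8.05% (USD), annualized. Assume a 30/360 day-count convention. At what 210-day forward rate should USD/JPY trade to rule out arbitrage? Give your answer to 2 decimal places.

F = S·e^((r_JPY − r_USD)T) = 102.07 · e^((0.0132 − 0.0805) × 210/360)
= 102.07 · e^-0.039258 = 102.07 × 0.961503
F = 98.14 JPY per USD

98.14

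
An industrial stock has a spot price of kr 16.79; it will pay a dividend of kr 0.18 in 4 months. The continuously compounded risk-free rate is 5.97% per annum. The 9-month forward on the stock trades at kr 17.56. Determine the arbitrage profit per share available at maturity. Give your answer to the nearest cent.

PV(dividends) I = 0.18·e^(−0.0597·4/12) = 0.1765
Fair forward F* = (S − I)·e^(rT) = (16.79 − 0.1765)·e^0.044775 = 16.6135 × 1.045793 = 17.3743
Market kr 17.56 > fair 17.3743: forward overpriced → cash-and-carry (borrow at r, buy the stock and collect the dividends, short the forward).
Profit at T = |F_mkt − F*| = |17.56 − 17.3743| = kr 0.19 per share

kr 0.19 per share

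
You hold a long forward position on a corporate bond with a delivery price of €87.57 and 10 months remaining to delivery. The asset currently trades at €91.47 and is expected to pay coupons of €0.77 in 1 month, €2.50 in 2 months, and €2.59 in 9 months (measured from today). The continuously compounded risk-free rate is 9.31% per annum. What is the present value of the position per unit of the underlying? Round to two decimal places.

€4.80

PV(remaining coupons) I = 0.77·e^(−0.0931·1/12) + 2.50·e^(−0.0931·2/12) + 2.59·e^(−0.0931·9/12) = 5.6409
Current forward F = (S − I)·e^(rT) = (91.47 − 5.6409)·e^(0.0931·10/12) = 85.8291 × 1.080672 = 92.7531
Value (long) = (F − K)·e^(−rT) = (92.7531 − 87.57) × 0.925350 = 4.7962
Value = €4.80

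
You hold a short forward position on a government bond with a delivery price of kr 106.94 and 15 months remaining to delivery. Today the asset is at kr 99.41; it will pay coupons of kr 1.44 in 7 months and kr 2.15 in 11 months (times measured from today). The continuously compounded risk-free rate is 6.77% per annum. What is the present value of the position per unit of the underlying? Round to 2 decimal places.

PV(remaining coupons) I = 1.44·e^(−0.0677·7/12) + 2.15·e^(−0.0677·11/12) = 3.4049
Current forward F = (S − I)·e^(rT) = (99.41 − 3.4049)·e^(0.0677·15/12) = 96.0051 × 1.088309 = 104.4832
Value (long) = (F − K)·e^(−rT) = (104.4832 − 106.94) × 0.918857 = -2.2574
Short position value = −(long value) = kr 2.26

kr 2.26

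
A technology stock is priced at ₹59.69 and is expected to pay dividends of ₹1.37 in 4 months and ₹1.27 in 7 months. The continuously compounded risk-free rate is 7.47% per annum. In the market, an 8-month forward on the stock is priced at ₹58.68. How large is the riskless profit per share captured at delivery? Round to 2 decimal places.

PV(dividends) I = 1.37·e^(−0.0747·4/12) + 1.27·e^(−0.0747·7/12) = 2.5522
Fair forward F* = (S − I)·e^(rT) = (59.69 − 2.5522)·e^0.049800 = 57.1378 × 1.051061 = 60.0553
Market ₹58.68 < fair 60.0553: forward underpriced → reverse cash-and-carry (short the stock, invest proceeds at r, pay the dividends, go long the forward).
Profit at T = |F_mkt − F*| = |58.68 − 60.0553| = ₹1.38 per share

₹1.38 per share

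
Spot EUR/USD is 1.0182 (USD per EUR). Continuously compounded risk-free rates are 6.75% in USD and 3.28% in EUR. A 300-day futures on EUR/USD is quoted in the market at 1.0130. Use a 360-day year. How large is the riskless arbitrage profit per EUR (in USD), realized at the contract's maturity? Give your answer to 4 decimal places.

Fair futures: F* = S·e^(carry·T), with carry = (r_USD − r_EUR) = 0.0675 − 0.0328 = 0.0347
F* = 1.0182 · e^(0.0347 × 300/360) = 1.0182 · e^0.028917 = 1.0182 × 1.029339 = 1.0481
Market 1.0130 < fair 1.0481: forward underpriced → reverse cash-and-carry (short spot, go long the forward).
At maturity, profit = |F_mkt − F*| = |1.0130 − 1.0481| = 0.0351 per EUR (in USD)

0.0351 per EUR (in USD)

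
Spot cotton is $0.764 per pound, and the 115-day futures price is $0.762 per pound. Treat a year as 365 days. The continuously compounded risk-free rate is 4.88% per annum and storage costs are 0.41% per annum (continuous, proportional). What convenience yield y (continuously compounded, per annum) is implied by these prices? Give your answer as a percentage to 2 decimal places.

F = S·e^((r+u−y)T) ⇒ (r+u−y) = ln(F/S)/T
ln(0.762/0.764) = -0.002621; /T ⇒ -0.008319
y = r + u − ln(F/S)/T = 0.0488 + 0.0041 + 0.008319 = 0.061219
y = 6.12%

6.12%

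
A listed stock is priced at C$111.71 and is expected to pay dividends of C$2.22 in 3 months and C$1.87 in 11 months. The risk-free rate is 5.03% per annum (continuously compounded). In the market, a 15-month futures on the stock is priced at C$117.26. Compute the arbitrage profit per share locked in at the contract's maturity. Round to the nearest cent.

PV(dividends) I = 2.22·e^(−0.0503·3/12) + 1.87·e^(−0.0503·11/12) = 3.9780
Fair futures F* = (S − I)·e^(rT) = (111.71 − 3.9780)·e^0.062875 = 107.7320 × 1.064894 = 114.7232
Market C$117.26 > fair 114.7232: forward overpriced → cash-and-carry (borrow at r, buy the stock and collect the dividends, short the forward).
Profit at T = |F_mkt − F*| = |117.26 − 114.7232| = C$2.54 per share

C$2.54 per share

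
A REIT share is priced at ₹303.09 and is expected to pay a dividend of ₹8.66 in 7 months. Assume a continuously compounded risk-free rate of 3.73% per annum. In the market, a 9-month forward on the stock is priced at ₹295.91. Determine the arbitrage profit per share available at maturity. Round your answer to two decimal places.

₹7.06 per share

PV(dividends) I = 8.66·e^(−0.0373·7/12) = 8.4736
Fair forward F* = (S − I)·e^(rT) = (303.09 − 8.4736)·e^0.027975 = 294.6164 × 1.028370 = 302.9747
Market ₹295.91 < fair 302.9747: forward underpriced → reverse cash-and-carry (short the stock, invest proceeds at r, pay the dividends, go long the forward).
Profit at T = |F_mkt − F*| = |295.91 − 302.9747| = ₹7.06 per share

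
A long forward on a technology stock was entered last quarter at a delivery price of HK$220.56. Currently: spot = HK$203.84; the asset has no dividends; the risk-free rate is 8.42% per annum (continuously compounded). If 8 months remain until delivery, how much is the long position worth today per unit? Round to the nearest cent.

Current fair forward for the remaining 8 months: F = S·e^(r·T), r = 0.0842
F = 203.84 · e^(0.0842 × 8/12) = 203.84 × 1.057739 = 215.6095
Value of long forward = (F − K)·e^(−rT) = (215.6095 − 220.56) · e^(−0.0842·8/12)
= -4.9505 × 0.945413 = -4.68

-HK$4.68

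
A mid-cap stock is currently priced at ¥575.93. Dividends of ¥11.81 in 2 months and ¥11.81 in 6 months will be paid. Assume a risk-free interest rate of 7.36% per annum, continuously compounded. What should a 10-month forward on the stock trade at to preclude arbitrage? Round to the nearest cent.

¥587.85

PV(dividends) I = 11.81·e^(−0.0736·2/12) + 11.81·e^(−0.0736·6/12)
I = 11.6660 + 11.3833 = 23.0493
F = (S − I)·e^(rT) = (575.93 − 23.0493) · e^(0.0736·10/12)
= 552.8807 · e^0.061333 = 552.8807 × 1.063253 = ¥587.85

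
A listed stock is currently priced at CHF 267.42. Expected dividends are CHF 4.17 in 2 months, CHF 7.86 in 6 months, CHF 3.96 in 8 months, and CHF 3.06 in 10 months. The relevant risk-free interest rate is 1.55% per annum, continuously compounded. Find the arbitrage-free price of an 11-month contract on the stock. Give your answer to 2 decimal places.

PV(dividends) I = 4.17·e^(−0.0155·2/12) + 7.86·e^(−0.0155·6/12) + 3.96·e^(−0.0155·8/12) + 3.06·e^(−0.0155·10/12)
I = 4.1592 + 7.7993 + 3.9193 + 3.0207 = 18.8985
F = (S − I)·e^(rT) = (267.42 − 18.8985) · e^(0.0155·11/12)
= 248.5215 · e^0.014208 = 248.5215 × 1.014309 = CHF 252.08

CHF 252.08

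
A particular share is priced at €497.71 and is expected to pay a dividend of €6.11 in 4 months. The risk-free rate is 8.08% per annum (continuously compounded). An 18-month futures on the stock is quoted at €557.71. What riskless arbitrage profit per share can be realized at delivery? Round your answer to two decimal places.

PV(dividends) I = 6.11·e^(−0.0808·4/12) = 5.9476
Fair futures F* = (S − I)·e^(rT) = (497.71 − 5.9476)·e^0.121200 = 491.7624 × 1.128851 = 555.1265
Market €557.71 > fair 555.1265: forward overpriced → cash-and-carry (borrow at r, buy the stock and collect the dividends, short the forward).
Profit at T = |F_mkt − F*| = |557.71 − 555.1265| = €2.58 per share

€2.58 per share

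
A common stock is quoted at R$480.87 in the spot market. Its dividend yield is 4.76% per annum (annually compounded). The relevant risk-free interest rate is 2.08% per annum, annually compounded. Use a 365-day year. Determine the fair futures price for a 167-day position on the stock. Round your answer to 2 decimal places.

R$475.20

F = S · (1+r)^T / (1+q)^T
= 480.87 × 1.009464 / 1.021504 = 480.87 × 0.988213
F = R$475.20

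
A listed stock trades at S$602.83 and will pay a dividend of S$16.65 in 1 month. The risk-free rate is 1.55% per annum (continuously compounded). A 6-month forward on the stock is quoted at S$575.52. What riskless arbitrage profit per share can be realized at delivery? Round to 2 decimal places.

PV(dividends) I = 16.65·e^(−0.0155·1/12) = 16.6285
Fair forward F* = (S − I)·e^(rT) = (602.83 − 16.6285)·e^0.007750 = 586.2015 × 1.007780 = 590.7621
Market S$575.52 < fair 590.7621: forward underpriced → reverse cash-and-carry (short the stock, invest proceeds at r, pay the dividends, go long the forward).
Profit at T = |F_mkt − F*| = |575.52 − 590.7621| = S$15.24 per share

S$15.24 per share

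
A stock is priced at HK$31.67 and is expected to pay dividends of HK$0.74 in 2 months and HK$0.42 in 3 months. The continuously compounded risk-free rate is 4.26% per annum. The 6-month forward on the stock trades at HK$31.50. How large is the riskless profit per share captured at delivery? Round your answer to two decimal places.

HK$0.32 per share

PV(dividends) I = 0.74·e^(−0.0426·2/12) + 0.42·e^(−0.0426·3/12) = 1.1503
Fair forward F* = (S − I)·e^(rT) = (31.67 − 1.1503)·e^0.021300 = 30.5197 × 1.021528 = 31.1767
Market HK$31.50 > fair 31.1767: forward overpriced → cash-and-carry (borrow at r, buy the stock and collect the dividends, short the forward).
Profit at T = |F_mkt − F*| = |31.50 − 31.1767| = HK$0.32 per share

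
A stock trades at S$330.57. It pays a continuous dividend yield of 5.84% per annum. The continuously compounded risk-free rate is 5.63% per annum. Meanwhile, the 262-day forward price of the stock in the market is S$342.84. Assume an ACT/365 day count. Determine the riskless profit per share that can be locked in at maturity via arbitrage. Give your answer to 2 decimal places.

S$12.77 per share

Fair forward: F* = S·e^(carry·T), with carry = (r − q) = 0.0563 − 0.0584 = -0.0021
F* = 330.57 · e^(-0.0021 × 262/365) = 330.57 · e^-0.001507 = 330.57 × 0.998494 = S$330.0722
Market S$342.84 > fair S$330.0722: forward overpriced → cash-and-carry (buy spot, short the forward).
At maturity, profit = |F_mkt − F*| = |342.84 − 330.0722| = S$12.77 per share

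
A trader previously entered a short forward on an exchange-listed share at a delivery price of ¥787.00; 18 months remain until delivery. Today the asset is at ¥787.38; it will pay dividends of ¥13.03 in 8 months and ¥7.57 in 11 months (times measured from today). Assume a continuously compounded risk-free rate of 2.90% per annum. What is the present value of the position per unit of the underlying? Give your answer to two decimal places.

PV(remaining dividends) I = 13.03·e^(−0.0290·8/12) + 7.57·e^(−0.0290·11/12) = 20.1519
Current forward F = (S − I)·e^(rT) = (787.38 − 20.1519)·e^(0.0290·18/12) = 767.2281 × 1.044460 = 801.3391
Value (long) = (F − K)·e^(−rT) = (801.3391 − 787.00) × 0.957433 = 13.7287
Short position value = −(long value) = -¥13.73

-¥13.73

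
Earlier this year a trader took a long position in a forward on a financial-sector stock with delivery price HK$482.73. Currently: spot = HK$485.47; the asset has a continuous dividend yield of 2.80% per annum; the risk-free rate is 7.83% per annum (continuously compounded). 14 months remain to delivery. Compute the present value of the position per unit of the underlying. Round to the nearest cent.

HK$29.28

Current fair forward for the remaining 14 months: F = S·e^((r − q)·T), (r − q) = 0.0783 − 0.0280 = 0.0503
F = 485.47 · e^(0.0503 × 14/12) = 485.47 × 1.060439 = 514.8113
Value of long forward = (F − K)·e^(−rT) = (514.8113 − 482.73) · e^(−0.0783·14/12)
= 32.0813 × 0.912698 = 29.28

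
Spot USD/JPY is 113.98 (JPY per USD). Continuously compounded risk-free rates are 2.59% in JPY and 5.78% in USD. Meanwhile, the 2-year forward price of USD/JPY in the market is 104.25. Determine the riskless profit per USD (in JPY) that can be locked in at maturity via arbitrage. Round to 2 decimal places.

Fair forward: F* = S·e^(carry·T), with carry = (r_JPY − r_USD) = 0.0259 − 0.0578 = -0.0319
F* = 113.98 · e^(-0.0319 × 2) = 113.98 · e^-0.063800 = 113.98 × 0.938193 = 106.9352
Market 104.25 < fair 106.9352: forward underpriced → reverse cash-and-carry (short spot, go long the forward).
At maturity, profit = |F_mkt − F*| = |104.25 − 106.9352| = 2.69 per USD (in JPY)

2.69 per USD (in JPY)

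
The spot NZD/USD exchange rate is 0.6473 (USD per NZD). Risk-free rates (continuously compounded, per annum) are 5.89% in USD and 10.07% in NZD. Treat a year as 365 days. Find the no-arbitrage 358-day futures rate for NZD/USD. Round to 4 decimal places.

F = S·e^((r_USD − r_NZD)T) = 0.6473 · e^((0.0589 − 0.1007) × 358/365)
= 0.6473 · e^-0.040998 = 0.6473 × 0.959831
F = 0.6213 USD per NZD

0.6213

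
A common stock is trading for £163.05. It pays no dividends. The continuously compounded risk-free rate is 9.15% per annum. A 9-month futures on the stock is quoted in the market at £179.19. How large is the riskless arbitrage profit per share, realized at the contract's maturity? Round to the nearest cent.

Fair futures: F* = S·e^(carry·T), with carry = r = 0.0915
F* = 163.05 · e^(0.0915 × 9/12) = 163.05 · e^0.068625 = 163.05 × 1.071034 = £174.6321
Market £179.19 > fair £174.6321: forward overpriced → cash-and-carry (buy spot, short the forward).
At maturity, profit = |F_mkt − F*| = |179.19 − 174.6321| = £4.56 per share

£4.56 per share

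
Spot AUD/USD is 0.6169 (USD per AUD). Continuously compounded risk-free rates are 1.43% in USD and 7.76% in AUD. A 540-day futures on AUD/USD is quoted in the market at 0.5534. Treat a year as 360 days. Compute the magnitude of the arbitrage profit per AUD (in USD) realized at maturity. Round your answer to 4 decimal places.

0.0076 per AUD (in USD)

Fair futures: F* = S·e^(carry·T), with carry = (r_USD − r_AUD) = 0.0143 − 0.0776 = -0.0633
F* = 0.6169 · e^(-0.0633 × 540/360) = 0.6169 · e^-0.094950 = 0.6169 × 0.909418 = 0.5610
Market 0.5534 < fair 0.5610: forward underpriced → reverse cash-and-carry (short spot, go long the forward).
At maturity, profit = |F_mkt − F*| = |0.5534 − 0.5610| = 0.0076 per AUD (in USD)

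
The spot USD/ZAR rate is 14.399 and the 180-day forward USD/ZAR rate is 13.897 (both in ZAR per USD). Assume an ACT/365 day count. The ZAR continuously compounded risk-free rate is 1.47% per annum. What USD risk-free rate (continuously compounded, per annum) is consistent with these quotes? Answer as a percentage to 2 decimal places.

8.67%

F = S·e^((r_ZAR − r_USD)T) ⇒ r_USD = r_ZAR − ln(F/S)/T
ln(13.897/14.399) = -0.035486; /(180/365) = -0.071958
r_USD = 0.0147 + 0.071958 = 0.086658
r_USD = 8.67%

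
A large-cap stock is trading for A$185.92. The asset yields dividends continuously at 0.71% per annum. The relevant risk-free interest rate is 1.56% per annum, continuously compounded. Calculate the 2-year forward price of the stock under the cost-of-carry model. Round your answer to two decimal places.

A$189.11

F = S·e^((r − q)T) = 185.92 · e^((0.0156 − 0.0071) × 2)
= 185.92 · e^0.017000 = 185.92 × 1.017145
F = A$189.11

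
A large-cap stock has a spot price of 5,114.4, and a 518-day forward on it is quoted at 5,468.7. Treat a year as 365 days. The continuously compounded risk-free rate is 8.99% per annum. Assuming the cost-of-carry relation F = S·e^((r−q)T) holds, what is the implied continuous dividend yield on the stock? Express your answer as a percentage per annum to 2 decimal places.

From F = S·e^((r−q)T): (r − q) = ln(F/S)/T
ln(5468.7/5114.4) = ln(1.069275) = 0.066981
(r − q) = 0.066981 / (518/365) = 0.047197
q = r − ln(F/S)/T = 0.0899 − 0.047197 = 0.042703
q = 4.27%

4.27%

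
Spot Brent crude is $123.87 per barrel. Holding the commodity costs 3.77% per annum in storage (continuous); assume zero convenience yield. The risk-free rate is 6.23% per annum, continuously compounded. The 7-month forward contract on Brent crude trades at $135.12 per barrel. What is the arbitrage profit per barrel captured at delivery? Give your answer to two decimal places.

$3.81 per barrel

Fair forward: F* = S·e^(carry·T), with carry = (r + u) = 0.0623 + 0.0377 = 0.1000
F* = 123.87 · e^(0.1000 × 7/12) = 123.87 · e^0.058333 = 123.87 × 1.060068 = $131.3106
Market $135.12 > fair $131.3106: forward overpriced → cash-and-carry (buy spot, short the forward).
At maturity, profit = |F_mkt − F*| = |135.12 − 131.3106| = $3.81 per barrel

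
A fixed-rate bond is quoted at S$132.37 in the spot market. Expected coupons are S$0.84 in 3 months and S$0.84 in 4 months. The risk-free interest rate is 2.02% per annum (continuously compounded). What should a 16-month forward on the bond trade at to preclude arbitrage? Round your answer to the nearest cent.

S$134.27

PV(coupons) I = 0.84·e^(−0.0202·3/12) + 0.84·e^(−0.0202·4/12)
I = 0.8358 + 0.8344 = 1.6702
F = (S − I)·e^(rT) = (132.37 − 1.6702) · e^(0.0202·16/12)
= 130.6998 · e^0.026933 = 130.6998 × 1.027299 = S$134.27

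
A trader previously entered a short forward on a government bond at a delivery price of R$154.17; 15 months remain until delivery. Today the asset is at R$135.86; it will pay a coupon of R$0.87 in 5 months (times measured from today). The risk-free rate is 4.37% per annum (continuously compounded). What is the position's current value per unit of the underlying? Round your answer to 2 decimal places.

R$10.97

PV(remaining coupons) I = 0.87·e^(−0.0437·5/12) = 0.8543
Current forward F = (S − I)·e^(rT) = (135.86 − 0.8543)·e^(0.0437·15/12) = 135.0057 × 1.056144 = 142.5855
Value (long) = (F − K)·e^(−rT) = (142.5855 − 154.17) × 0.946840 = -10.9687
Short position value = −(long value) = R$10.97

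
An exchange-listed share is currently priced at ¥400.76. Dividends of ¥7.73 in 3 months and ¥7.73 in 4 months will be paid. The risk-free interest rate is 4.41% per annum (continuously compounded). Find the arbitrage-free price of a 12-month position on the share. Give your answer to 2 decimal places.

¥402.88

PV(dividends) I = 7.73·e^(−0.0441·3/12) + 7.73·e^(−0.0441·4/12)
I = 7.6452 + 7.6172 = 15.2624
F = (S − I)·e^(rT) = (400.76 − 15.2624) · e^(0.0441·12/12)
= 385.4976 · e^0.044100 = 385.4976 × 1.045087 = ¥402.88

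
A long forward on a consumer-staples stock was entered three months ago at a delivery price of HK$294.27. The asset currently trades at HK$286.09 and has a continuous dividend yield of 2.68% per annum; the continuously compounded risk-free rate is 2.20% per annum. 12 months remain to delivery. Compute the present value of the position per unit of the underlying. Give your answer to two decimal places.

-HK$9.34

Current fair forward for the remaining 12 months: F = S·e^((r − q)·T), (r − q) = 0.0220 − 0.0268 = -0.0048
F = 286.09 · e^(-0.0048 × 12/12) = 286.09 × 0.995212 = 284.7202
Value of long forward = (F − K)·e^(−rT) = (284.7202 − 294.27) · e^(−0.0220·12/12)
= -9.5498 × 0.978240 = -9.34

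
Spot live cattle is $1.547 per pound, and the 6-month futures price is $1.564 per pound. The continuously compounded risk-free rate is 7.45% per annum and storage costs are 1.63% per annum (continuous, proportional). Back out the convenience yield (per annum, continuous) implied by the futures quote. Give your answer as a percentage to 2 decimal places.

6.89%

F = S·e^((r+u−y)T) ⇒ (r+u−y) = ln(F/S)/T
ln(1.564/1.547) = 0.010929; /T ⇒ 0.021858
y = r + u − ln(F/S)/T = 0.0745 + 0.0163 − 0.021858 = 0.068942
y = 6.89%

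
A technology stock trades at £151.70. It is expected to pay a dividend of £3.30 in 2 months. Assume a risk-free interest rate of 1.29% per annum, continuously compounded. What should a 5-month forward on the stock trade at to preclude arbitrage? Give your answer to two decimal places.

PV(dividends) I = 3.30·e^(−0.0129·2/12)
I = 3.2929
F = (S − I)·e^(rT) = (151.70 − 3.2929) · e^(0.0129·5/12)
= 148.4071 · e^0.005375 = 148.4071 × 1.005389 = £149.21

£149.21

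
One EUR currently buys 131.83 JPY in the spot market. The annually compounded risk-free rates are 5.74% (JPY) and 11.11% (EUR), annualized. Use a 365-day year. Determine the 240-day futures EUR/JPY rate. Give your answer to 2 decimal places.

By covered interest parity, F = S · (1+r_JPY)^T / (1+r_EUR)^T
= 131.83 × 1.037381 / 1.071727 = 131.83 × 0.967953
F = 127.61 JPY per EUR

127.61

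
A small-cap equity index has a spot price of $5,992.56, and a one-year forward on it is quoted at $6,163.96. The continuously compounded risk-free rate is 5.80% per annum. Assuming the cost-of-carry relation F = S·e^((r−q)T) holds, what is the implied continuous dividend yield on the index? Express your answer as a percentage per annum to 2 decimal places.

From F = S·e^((r−q)T): (r − q) = ln(F/S)/T
ln(6163.96/5992.56) = ln(1.028602) = 0.028201
(r − q) = 0.028201 / (12/12) = 0.028201
q = r − ln(F/S)/T = 0.0580 − 0.028201 = 0.029799
q = 2.98%

2.98%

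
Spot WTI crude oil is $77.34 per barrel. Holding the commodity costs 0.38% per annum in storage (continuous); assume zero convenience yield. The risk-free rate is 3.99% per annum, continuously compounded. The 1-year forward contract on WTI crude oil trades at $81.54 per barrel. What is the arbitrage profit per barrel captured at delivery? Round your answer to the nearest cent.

Fair forward: F* = S·e^(carry·T), with carry = (r + u) = 0.0399 + 0.0038 = 0.0437
F* = 77.34 · e^(0.0437 × 1) = 77.34 · e^0.043700 = 77.34 × 1.044669 = $80.7947
Market $81.54 > fair $80.7947: forward overpriced → cash-and-carry (buy spot, short the forward).
At maturity, profit = |F_mkt − F*| = |81.54 − 80.7947| = $0.75 per barrel

$0.75 per barrel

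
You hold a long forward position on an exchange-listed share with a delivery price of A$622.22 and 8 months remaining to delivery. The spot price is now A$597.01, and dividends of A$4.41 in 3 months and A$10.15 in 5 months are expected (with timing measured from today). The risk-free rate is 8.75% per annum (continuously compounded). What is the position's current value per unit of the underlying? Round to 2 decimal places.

PV(remaining dividends) I = 4.41·e^(−0.0875·3/12) + 10.15·e^(−0.0875·5/12) = 14.1012
Current forward F = (S − I)·e^(rT) = (597.01 − 14.1012)·e^(0.0875·8/12) = 582.9088 × 1.060068 = 617.9230
Value (long) = (F − K)·e^(−rT) = (617.9230 − 622.22) × 0.943335 = -4.0535
Value = -A$4.05

-A$4.05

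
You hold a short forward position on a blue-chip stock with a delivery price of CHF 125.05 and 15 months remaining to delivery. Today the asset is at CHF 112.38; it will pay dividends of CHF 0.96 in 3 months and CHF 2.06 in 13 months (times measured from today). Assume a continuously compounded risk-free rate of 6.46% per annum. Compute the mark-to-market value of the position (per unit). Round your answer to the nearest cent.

CHF 5.83

PV(remaining dividends) I = 0.96·e^(−0.0646·3/12) + 2.06·e^(−0.0646·13/12) = 2.8654
Current forward F = (S − I)·e^(rT) = (112.38 − 2.8654)·e^(0.0646·15/12) = 109.5146 × 1.084100 = 118.7248
Value (long) = (F − K)·e^(−rT) = (118.7248 − 125.05) × 0.922424 = -5.8345
Short position value = −(long value) = CHF 5.83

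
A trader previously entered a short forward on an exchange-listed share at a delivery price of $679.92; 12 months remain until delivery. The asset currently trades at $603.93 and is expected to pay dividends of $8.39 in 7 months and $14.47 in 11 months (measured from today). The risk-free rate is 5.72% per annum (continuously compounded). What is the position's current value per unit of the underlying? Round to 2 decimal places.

PV(remaining dividends) I = 8.39·e^(−0.0572·7/12) + 14.47·e^(−0.0572·11/12) = 21.8455
Current forward F = (S − I)·e^(rT) = (603.93 − 21.8455)·e^(0.0572·12/12) = 582.0845 × 1.058868 = 616.3507
Value (long) = (F − K)·e^(−rT) = (616.3507 − 679.92) × 0.944405 = -60.0352
Short position value = −(long value) = $60.04

$60.04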